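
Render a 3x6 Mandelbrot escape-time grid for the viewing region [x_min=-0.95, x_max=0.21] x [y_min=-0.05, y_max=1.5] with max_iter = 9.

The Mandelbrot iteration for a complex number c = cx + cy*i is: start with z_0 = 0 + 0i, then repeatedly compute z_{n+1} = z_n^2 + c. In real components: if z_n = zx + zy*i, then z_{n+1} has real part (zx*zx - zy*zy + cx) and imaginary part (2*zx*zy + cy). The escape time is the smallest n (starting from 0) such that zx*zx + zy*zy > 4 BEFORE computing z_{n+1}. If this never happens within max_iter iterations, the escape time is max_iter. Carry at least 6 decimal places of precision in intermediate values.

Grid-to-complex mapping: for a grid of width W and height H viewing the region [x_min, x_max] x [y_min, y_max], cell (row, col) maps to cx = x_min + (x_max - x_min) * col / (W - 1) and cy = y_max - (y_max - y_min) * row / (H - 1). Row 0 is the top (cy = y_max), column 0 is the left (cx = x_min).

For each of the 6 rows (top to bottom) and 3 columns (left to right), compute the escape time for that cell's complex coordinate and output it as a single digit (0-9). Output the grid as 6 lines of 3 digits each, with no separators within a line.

(row=0, col=0): c = -0.9500 + 1.5000i → escape time 2
(row=0, col=1): c = -0.3700 + 1.5000i → escape time 2
(row=0, col=2): c = 0.2100 + 1.5000i → escape time 2
(row=1, col=0): c = -0.9500 + 1.1900i → escape time 3
(row=1, col=1): c = -0.3700 + 1.1900i → escape time 3
(row=1, col=2): c = 0.2100 + 1.1900i → escape time 2
(row=2, col=0): c = -0.9500 + 0.8800i → escape time 3
(row=2, col=1): c = -0.3700 + 0.8800i → escape time 5
(row=2, col=2): c = 0.2100 + 0.8800i → escape time 4
(row=3, col=0): c = -0.9500 + 0.5700i → escape time 5
(row=3, col=1): c = -0.3700 + 0.5700i → escape time 9
(row=3, col=2): c = 0.2100 + 0.5700i → escape time 9
(row=4, col=0): c = -0.9500 + 0.2600i → escape time 9
(row=4, col=1): c = -0.3700 + 0.2600i → escape time 9
(row=4, col=2): c = 0.2100 + 0.2600i → escape time 9
(row=5, col=0): c = -0.9500 + -0.0500i → escape time 9
(row=5, col=1): c = -0.3700 + -0.0500i → escape time 9
(row=5, col=2): c = 0.2100 + -0.0500i → escape time 9

Answer: 222
332
354
599
999
999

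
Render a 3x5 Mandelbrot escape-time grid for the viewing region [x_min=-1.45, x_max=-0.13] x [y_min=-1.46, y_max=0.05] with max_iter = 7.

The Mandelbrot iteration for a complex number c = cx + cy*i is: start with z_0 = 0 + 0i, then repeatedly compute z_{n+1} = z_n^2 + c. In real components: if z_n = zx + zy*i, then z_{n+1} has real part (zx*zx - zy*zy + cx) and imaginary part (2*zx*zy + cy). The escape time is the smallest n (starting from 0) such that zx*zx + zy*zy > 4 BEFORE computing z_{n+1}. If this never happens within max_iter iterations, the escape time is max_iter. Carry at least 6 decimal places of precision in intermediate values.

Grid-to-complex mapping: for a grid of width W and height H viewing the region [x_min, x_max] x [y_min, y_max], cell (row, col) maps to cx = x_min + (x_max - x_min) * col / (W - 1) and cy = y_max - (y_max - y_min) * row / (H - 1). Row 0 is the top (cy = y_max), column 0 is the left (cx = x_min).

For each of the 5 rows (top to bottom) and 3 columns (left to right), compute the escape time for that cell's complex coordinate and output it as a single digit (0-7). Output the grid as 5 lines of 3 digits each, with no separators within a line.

(row=0, col=0): c = -1.4500 + 0.0500i → escape time 7
(row=0, col=1): c = -0.7900 + 0.0500i → escape time 7
(row=0, col=2): c = -0.1300 + 0.0500i → escape time 7
(row=1, col=0): c = -1.4500 + -0.3275i → escape time 5
(row=1, col=1): c = -0.7900 + -0.3275i → escape time 7
(row=1, col=2): c = -0.1300 + -0.3275i → escape time 7
(row=2, col=0): c = -1.4500 + -0.7050i → escape time 3
(row=2, col=1): c = -0.7900 + -0.7050i → escape time 4
(row=2, col=2): c = -0.1300 + -0.7050i → escape time 7
(row=3, col=0): c = -1.4500 + -1.0825i → escape time 2
(row=3, col=1): c = -0.7900 + -1.0825i → escape time 3
(row=3, col=2): c = -0.1300 + -1.0825i → escape time 6
(row=4, col=0): c = -1.4500 + -1.4600i → escape time 1
(row=4, col=1): c = -0.7900 + -1.4600i → escape time 2
(row=4, col=2): c = -0.1300 + -1.4600i → escape time 2

Answer: 777
577
347
236
122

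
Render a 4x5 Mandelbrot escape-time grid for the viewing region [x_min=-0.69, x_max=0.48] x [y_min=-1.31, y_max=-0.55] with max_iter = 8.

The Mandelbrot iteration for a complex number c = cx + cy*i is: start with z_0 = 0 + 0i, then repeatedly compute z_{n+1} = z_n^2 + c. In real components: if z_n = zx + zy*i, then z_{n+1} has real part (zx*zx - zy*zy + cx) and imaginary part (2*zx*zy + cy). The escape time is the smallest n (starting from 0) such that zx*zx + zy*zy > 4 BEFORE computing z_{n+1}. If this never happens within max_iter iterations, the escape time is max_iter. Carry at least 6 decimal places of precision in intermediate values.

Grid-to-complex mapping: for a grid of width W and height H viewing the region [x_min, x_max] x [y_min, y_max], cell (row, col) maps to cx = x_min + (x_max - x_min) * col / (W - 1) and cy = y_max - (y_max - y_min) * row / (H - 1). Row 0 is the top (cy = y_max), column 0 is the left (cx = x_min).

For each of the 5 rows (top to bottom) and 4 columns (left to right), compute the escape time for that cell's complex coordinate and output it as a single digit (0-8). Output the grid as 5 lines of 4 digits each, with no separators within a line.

Answer: 7885
4873
4553
3442
3322

Derivation:
(row=0, col=0): c = -0.6900 + -0.5500i → escape time 7
(row=0, col=1): c = -0.3000 + -0.5500i → escape time 8
(row=0, col=2): c = 0.0900 + -0.5500i → escape time 8
(row=0, col=3): c = 0.4800 + -0.5500i → escape time 5
(row=1, col=0): c = -0.6900 + -0.7400i → escape time 4
(row=1, col=1): c = -0.3000 + -0.7400i → escape time 8
(row=1, col=2): c = 0.0900 + -0.7400i → escape time 7
(row=1, col=3): c = 0.4800 + -0.7400i → escape time 3
(row=2, col=0): c = -0.6900 + -0.9300i → escape time 4
(row=2, col=1): c = -0.3000 + -0.9300i → escape time 5
(row=2, col=2): c = 0.0900 + -0.9300i → escape time 5
(row=2, col=3): c = 0.4800 + -0.9300i → escape time 3
(row=3, col=0): c = -0.6900 + -1.1200i → escape time 3
(row=3, col=1): c = -0.3000 + -1.1200i → escape time 4
(row=3, col=2): c = 0.0900 + -1.1200i → escape time 4
(row=3, col=3): c = 0.4800 + -1.1200i → escape time 2
(row=4, col=0): c = -0.6900 + -1.3100i → escape time 3
(row=4, col=1): c = -0.3000 + -1.3100i → escape time 3
(row=4, col=2): c = 0.0900 + -1.3100i → escape time 2
(row=4, col=3): c = 0.4800 + -1.3100i → escape time 2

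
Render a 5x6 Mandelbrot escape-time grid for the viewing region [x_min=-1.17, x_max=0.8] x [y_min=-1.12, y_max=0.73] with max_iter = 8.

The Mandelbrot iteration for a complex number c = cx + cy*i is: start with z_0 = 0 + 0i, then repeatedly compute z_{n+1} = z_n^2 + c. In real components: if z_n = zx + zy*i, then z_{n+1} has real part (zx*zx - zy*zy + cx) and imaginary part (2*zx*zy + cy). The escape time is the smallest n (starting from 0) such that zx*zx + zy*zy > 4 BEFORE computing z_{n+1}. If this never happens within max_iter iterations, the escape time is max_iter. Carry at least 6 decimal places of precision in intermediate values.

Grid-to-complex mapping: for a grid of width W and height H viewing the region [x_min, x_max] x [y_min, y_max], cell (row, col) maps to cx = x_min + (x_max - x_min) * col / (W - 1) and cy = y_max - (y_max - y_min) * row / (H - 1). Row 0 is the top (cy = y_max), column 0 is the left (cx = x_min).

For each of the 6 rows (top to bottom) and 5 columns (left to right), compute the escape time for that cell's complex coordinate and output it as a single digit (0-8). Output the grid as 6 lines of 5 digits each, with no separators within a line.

Answer: 35862
88883
88883
78883
34852
33632

Derivation:
(row=0, col=0): c = -1.1700 + 0.7300i → escape time 3
(row=0, col=1): c = -0.6775 + 0.7300i → escape time 5
(row=0, col=2): c = -0.1850 + 0.7300i → escape time 8
(row=0, col=3): c = 0.3075 + 0.7300i → escape time 6
(row=0, col=4): c = 0.8000 + 0.7300i → escape time 2
(row=1, col=0): c = -1.1700 + 0.3600i → escape time 8
(row=1, col=1): c = -0.6775 + 0.3600i → escape time 8
(row=1, col=2): c = -0.1850 + 0.3600i → escape time 8
(row=1, col=3): c = 0.3075 + 0.3600i → escape time 8
(row=1, col=4): c = 0.8000 + 0.3600i → escape time 3
(row=2, col=0): c = -1.1700 + -0.0100i → escape time 8
(row=2, col=1): c = -0.6775 + -0.0100i → escape time 8
(row=2, col=2): c = -0.1850 + -0.0100i → escape time 8
(row=2, col=3): c = 0.3075 + -0.0100i → escape time 8
(row=2, col=4): c = 0.8000 + -0.0100i → escape time 3
(row=3, col=0): c = -1.1700 + -0.3800i → escape time 7
(row=3, col=1): c = -0.6775 + -0.3800i → escape time 8
(row=3, col=2): c = -0.1850 + -0.3800i → escape time 8
(row=3, col=3): c = 0.3075 + -0.3800i → escape time 8
(row=3, col=4): c = 0.8000 + -0.3800i → escape time 3
(row=4, col=0): c = -1.1700 + -0.7500i → escape time 3
(row=4, col=1): c = -0.6775 + -0.7500i → escape time 4
(row=4, col=2): c = -0.1850 + -0.7500i → escape time 8
(row=4, col=3): c = 0.3075 + -0.7500i → escape time 5
(row=4, col=4): c = 0.8000 + -0.7500i → escape time 2
(row=5, col=0): c = -1.1700 + -1.1200i → escape time 3
(row=5, col=1): c = -0.6775 + -1.1200i → escape time 3
(row=5, col=2): c = -0.1850 + -1.1200i → escape time 6
(row=5, col=3): c = 0.3075 + -1.1200i → escape time 3
(row=5, col=4): c = 0.8000 + -1.1200i → escape time 2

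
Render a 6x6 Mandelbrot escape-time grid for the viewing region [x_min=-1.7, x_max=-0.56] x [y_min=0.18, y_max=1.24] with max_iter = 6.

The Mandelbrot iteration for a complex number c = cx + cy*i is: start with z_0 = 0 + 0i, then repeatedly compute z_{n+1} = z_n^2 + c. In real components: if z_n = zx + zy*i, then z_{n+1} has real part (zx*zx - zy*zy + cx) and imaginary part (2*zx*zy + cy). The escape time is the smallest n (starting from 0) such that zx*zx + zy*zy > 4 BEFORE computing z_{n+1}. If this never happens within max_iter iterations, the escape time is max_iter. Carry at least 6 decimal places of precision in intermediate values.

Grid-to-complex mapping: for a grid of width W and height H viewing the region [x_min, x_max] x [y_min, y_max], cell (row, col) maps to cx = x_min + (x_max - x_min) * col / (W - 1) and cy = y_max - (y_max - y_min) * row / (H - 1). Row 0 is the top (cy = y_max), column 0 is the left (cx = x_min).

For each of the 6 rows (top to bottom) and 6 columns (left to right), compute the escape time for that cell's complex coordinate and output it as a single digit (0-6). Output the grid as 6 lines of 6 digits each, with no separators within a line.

Answer: 122333
223334
233345
333456
346666
456666

Derivation:
(row=0, col=0): c = -1.7000 + 1.2400i → escape time 1
(row=0, col=1): c = -1.4720 + 1.2400i → escape time 2
(row=0, col=2): c = -1.2440 + 1.2400i → escape time 2
(row=0, col=3): c = -1.0160 + 1.2400i → escape time 3
(row=0, col=4): c = -0.7880 + 1.2400i → escape time 3
(row=0, col=5): c = -0.5600 + 1.2400i → escape time 3
(row=1, col=0): c = -1.7000 + 1.0280i → escape time 2
(row=1, col=1): c = -1.4720 + 1.0280i → escape time 2
(row=1, col=2): c = -1.2440 + 1.0280i → escape time 3
(row=1, col=3): c = -1.0160 + 1.0280i → escape time 3
(row=1, col=4): c = -0.7880 + 1.0280i → escape time 3
(row=1, col=5): c = -0.5600 + 1.0280i → escape time 4
(row=2, col=0): c = -1.7000 + 0.8160i → escape time 2
(row=2, col=1): c = -1.4720 + 0.8160i → escape time 3
(row=2, col=2): c = -1.2440 + 0.8160i → escape time 3
(row=2, col=3): c = -1.0160 + 0.8160i → escape time 3
(row=2, col=4): c = -0.7880 + 0.8160i → escape time 4
(row=2, col=5): c = -0.5600 + 0.8160i → escape time 5
(row=3, col=0): c = -1.7000 + 0.6040i → escape time 3
(row=3, col=1): c = -1.4720 + 0.6040i → escape time 3
(row=3, col=2): c = -1.2440 + 0.6040i → escape time 3
(row=3, col=3): c = -1.0160 + 0.6040i → escape time 4
(row=3, col=4): c = -0.7880 + 0.6040i → escape time 5
(row=3, col=5): c = -0.5600 + 0.6040i → escape time 6
(row=4, col=0): c = -1.7000 + 0.3920i → escape time 3
(row=4, col=1): c = -1.4720 + 0.3920i → escape time 4
(row=4, col=2): c = -1.2440 + 0.3920i → escape time 6
(row=4, col=3): c = -1.0160 + 0.3920i → escape time 6
(row=4, col=4): c = -0.7880 + 0.3920i → escape time 6
(row=4, col=5): c = -0.5600 + 0.3920i → escape time 6
(row=5, col=0): c = -1.7000 + 0.1800i → escape time 4
(row=5, col=1): c = -1.4720 + 0.1800i → escape time 5
(row=5, col=2): c = -1.2440 + 0.1800i → escape time 6
(row=5, col=3): c = -1.0160 + 0.1800i → escape time 6
(row=5, col=4): c = -0.7880 + 0.1800i → escape time 6
(row=5, col=5): c = -0.5600 + 0.1800i → escape time 6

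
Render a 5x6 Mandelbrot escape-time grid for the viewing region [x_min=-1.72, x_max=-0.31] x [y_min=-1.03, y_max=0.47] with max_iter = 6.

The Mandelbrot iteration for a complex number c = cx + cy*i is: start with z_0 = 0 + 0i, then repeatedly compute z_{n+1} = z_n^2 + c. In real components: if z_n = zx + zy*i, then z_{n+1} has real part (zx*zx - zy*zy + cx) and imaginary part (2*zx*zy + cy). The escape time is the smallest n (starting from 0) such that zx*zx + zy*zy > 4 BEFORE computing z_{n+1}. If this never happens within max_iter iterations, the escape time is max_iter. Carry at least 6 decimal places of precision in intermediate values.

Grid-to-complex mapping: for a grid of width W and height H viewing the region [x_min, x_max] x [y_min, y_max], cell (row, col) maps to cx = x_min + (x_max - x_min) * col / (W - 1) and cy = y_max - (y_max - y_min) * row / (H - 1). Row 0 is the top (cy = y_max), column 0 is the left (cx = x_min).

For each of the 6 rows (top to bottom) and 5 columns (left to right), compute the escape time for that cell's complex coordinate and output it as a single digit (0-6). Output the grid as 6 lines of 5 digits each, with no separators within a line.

Answer: 34566
46666
46666
34666
33456
13335

Derivation:
(row=0, col=0): c = -1.7200 + 0.4700i → escape time 3
(row=0, col=1): c = -1.3675 + 0.4700i → escape time 4
(row=0, col=2): c = -1.0150 + 0.4700i → escape time 5
(row=0, col=3): c = -0.6625 + 0.4700i → escape time 6
(row=0, col=4): c = -0.3100 + 0.4700i → escape time 6
(row=1, col=0): c = -1.7200 + 0.1700i → escape time 4
(row=1, col=1): c = -1.3675 + 0.1700i → escape time 6
(row=1, col=2): c = -1.0150 + 0.1700i → escape time 6
(row=1, col=3): c = -0.6625 + 0.1700i → escape time 6
(row=1, col=4): c = -0.3100 + 0.1700i → escape time 6
(row=2, col=0): c = -1.7200 + -0.1300i → escape time 4
(row=2, col=1): c = -1.3675 + -0.1300i → escape time 6
(row=2, col=2): c = -1.0150 + -0.1300i → escape time 6
(row=2, col=3): c = -0.6625 + -0.1300i → escape time 6
(row=2, col=4): c = -0.3100 + -0.1300i → escape time 6
(row=3, col=0): c = -1.7200 + -0.4300i → escape time 3
(row=3, col=1): c = -1.3675 + -0.4300i → escape time 4
(row=3, col=2): c = -1.0150 + -0.4300i → escape time 6
(row=3, col=3): c = -0.6625 + -0.4300i → escape time 6
(row=3, col=4): c = -0.3100 + -0.4300i → escape time 6
(row=4, col=0): c = -1.7200 + -0.7300i → escape time 3
(row=4, col=1): c = -1.3675 + -0.7300i → escape time 3
(row=4, col=2): c = -1.0150 + -0.7300i → escape time 4
(row=4, col=3): c = -0.6625 + -0.7300i → escape time 5
(row=4, col=4): c = -0.3100 + -0.7300i → escape time 6
(row=5, col=0): c = -1.7200 + -1.0300i → escape time 1
(row=5, col=1): c = -1.3675 + -1.0300i → escape time 3
(row=5, col=2): c = -1.0150 + -1.0300i → escape time 3
(row=5, col=3): c = -0.6625 + -1.0300i → escape time 3
(row=5, col=4): c = -0.3100 + -1.0300i → escape time 5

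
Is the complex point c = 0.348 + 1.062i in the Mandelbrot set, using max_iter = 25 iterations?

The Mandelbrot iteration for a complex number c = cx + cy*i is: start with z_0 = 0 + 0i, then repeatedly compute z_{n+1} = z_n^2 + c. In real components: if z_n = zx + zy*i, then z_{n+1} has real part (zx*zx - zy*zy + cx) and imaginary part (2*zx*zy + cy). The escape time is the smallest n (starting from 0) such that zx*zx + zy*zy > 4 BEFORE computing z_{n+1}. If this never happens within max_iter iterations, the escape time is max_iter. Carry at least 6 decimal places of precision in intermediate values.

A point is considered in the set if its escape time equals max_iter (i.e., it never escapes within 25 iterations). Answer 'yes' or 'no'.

Answer: no

Derivation:
z_0 = 0 + 0i, c = 0.3480 + 1.0620i
Iter 1: z = 0.3480 + 1.0620i, |z|^2 = 1.2489
Iter 2: z = -0.6587 + 1.8012i, |z|^2 = 3.6781
Iter 3: z = -2.4622 + -1.3110i, |z|^2 = 7.7812
Escaped at iteration 3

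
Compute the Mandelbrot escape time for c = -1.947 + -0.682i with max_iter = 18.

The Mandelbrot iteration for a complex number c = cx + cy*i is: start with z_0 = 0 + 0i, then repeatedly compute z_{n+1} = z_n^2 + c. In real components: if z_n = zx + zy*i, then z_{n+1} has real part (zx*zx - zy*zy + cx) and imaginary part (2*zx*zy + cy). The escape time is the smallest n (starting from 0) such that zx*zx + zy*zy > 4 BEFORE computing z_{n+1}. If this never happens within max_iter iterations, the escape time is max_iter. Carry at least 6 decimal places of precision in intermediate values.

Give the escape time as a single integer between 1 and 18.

Answer: 1

Derivation:
z_0 = 0 + 0i, c = -1.9470 + -0.6820i
Iter 1: z = -1.9470 + -0.6820i, |z|^2 = 4.2559
Escaped at iteration 1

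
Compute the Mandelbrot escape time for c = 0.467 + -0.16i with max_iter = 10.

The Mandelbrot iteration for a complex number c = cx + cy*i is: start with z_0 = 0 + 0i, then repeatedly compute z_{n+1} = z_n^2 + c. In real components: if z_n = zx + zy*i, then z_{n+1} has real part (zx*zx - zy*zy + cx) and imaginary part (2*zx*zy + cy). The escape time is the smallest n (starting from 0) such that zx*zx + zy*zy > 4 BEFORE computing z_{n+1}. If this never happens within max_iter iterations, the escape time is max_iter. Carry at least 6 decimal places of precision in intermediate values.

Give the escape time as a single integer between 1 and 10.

z_0 = 0 + 0i, c = 0.4670 + -0.1600i
Iter 1: z = 0.4670 + -0.1600i, |z|^2 = 0.2437
Iter 2: z = 0.6595 + -0.3094i, |z|^2 = 0.5307
Iter 3: z = 0.8062 + -0.5681i, |z|^2 = 0.9727
Iter 4: z = 0.7941 + -1.0760i, |z|^2 = 1.7885
Iter 5: z = -0.0602 + -1.8690i, |z|^2 = 3.4969
Iter 6: z = -3.0226 + 0.0652i, |z|^2 = 9.1407
Escaped at iteration 6

Answer: 6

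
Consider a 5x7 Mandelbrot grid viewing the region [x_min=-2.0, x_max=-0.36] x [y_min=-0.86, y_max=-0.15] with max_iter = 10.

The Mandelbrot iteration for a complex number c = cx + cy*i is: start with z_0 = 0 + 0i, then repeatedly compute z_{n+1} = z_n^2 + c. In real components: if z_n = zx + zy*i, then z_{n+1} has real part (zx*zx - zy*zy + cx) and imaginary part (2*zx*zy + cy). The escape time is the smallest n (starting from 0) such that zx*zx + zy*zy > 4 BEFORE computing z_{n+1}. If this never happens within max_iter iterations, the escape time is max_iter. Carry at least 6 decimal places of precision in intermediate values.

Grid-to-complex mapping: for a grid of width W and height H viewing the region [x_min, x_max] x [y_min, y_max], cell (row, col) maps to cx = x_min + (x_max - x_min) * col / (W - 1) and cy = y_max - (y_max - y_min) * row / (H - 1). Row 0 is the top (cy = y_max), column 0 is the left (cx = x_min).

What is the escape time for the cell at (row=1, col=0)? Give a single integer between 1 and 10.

z_0 = 0 + 0i, c = -2.0000 + -0.2683i
Iter 1: z = -2.0000 + -0.2683i, |z|^2 = 4.0720
Escaped at iteration 1

Answer: 1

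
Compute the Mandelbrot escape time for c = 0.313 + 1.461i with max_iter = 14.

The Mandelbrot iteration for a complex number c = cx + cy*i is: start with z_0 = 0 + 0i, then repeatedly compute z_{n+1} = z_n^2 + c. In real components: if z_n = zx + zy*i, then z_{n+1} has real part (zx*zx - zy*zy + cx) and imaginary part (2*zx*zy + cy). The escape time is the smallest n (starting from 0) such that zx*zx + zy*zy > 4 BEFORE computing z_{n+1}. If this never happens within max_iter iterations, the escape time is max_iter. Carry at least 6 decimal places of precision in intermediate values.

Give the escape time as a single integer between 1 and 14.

z_0 = 0 + 0i, c = 0.3130 + 1.4610i
Iter 1: z = 0.3130 + 1.4610i, |z|^2 = 2.2325
Iter 2: z = -1.7236 + 2.3756i, |z|^2 = 8.6140
Escaped at iteration 2

Answer: 2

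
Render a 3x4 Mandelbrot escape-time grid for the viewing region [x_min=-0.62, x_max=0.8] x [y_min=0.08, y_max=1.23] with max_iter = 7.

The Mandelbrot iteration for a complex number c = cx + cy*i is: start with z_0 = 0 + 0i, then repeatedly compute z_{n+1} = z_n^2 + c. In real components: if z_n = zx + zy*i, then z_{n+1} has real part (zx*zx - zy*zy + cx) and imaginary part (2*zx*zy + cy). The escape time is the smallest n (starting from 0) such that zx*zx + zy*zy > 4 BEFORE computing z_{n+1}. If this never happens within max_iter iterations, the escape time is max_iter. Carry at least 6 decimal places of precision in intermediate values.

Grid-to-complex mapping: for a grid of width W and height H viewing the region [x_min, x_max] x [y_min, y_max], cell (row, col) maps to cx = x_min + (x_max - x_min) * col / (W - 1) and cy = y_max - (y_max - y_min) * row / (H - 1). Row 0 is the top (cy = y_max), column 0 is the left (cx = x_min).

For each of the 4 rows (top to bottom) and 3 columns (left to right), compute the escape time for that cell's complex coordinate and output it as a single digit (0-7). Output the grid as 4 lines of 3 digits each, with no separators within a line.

(row=0, col=0): c = -0.6200 + 1.2300i → escape time 3
(row=0, col=1): c = 0.0900 + 1.2300i → escape time 2
(row=0, col=2): c = 0.8000 + 1.2300i → escape time 2
(row=1, col=0): c = -0.6200 + 0.8467i → escape time 4
(row=1, col=1): c = 0.0900 + 0.8467i → escape time 6
(row=1, col=2): c = 0.8000 + 0.8467i → escape time 2
(row=2, col=0): c = -0.6200 + 0.4633i → escape time 7
(row=2, col=1): c = 0.0900 + 0.4633i → escape time 7
(row=2, col=2): c = 0.8000 + 0.4633i → escape time 3
(row=3, col=0): c = -0.6200 + 0.0800i → escape time 7
(row=3, col=1): c = 0.0900 + 0.0800i → escape time 7
(row=3, col=2): c = 0.8000 + 0.0800i → escape time 3

Answer: 322
462
773
773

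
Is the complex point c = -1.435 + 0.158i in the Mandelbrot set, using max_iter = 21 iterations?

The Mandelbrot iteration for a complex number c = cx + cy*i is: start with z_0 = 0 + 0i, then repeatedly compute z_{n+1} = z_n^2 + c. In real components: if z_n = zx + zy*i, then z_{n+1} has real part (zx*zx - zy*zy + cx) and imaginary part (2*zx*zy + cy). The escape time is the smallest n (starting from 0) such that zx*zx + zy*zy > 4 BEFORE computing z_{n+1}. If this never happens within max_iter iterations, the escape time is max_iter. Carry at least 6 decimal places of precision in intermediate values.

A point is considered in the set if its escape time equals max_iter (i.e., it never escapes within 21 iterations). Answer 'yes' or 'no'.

z_0 = 0 + 0i, c = -1.4350 + 0.1580i
Iter 1: z = -1.4350 + 0.1580i, |z|^2 = 2.0842
Iter 2: z = 0.5993 + -0.2955i, |z|^2 = 0.4464
Iter 3: z = -1.1632 + -0.1961i, |z|^2 = 1.3915
Iter 4: z = -0.1205 + 0.6142i, |z|^2 = 0.3918
Iter 5: z = -1.7978 + 0.0100i, |z|^2 = 3.2321
Iter 6: z = 1.7969 + 0.1220i, |z|^2 = 3.2437
Iter 7: z = 1.7789 + 0.5965i, |z|^2 = 3.5204
Iter 8: z = 1.3738 + 2.2802i, |z|^2 = 7.0865
Escaped at iteration 8

Answer: no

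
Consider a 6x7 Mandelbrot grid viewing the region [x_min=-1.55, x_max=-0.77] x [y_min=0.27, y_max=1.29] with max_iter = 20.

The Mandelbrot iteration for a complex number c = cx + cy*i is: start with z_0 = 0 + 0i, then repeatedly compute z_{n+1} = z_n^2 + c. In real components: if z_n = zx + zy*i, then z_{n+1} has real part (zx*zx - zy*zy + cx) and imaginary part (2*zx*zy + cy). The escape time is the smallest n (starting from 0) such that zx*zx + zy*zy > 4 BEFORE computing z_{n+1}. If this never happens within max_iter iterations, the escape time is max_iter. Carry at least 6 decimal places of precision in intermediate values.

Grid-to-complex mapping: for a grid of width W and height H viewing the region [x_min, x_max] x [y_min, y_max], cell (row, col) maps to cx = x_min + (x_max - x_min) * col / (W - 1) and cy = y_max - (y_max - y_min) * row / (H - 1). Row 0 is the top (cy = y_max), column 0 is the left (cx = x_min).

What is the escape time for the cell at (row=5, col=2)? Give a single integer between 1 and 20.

Answer: 6

Derivation:
z_0 = 0 + 0i, c = -1.2380 + 0.4400i
Iter 1: z = -1.2380 + 0.4400i, |z|^2 = 1.7262
Iter 2: z = 0.1010 + -0.6494i, |z|^2 = 0.4320
Iter 3: z = -1.6496 + 0.3088i, |z|^2 = 2.8164
Iter 4: z = 1.3877 + -0.5786i, |z|^2 = 2.2606
Iter 5: z = 0.3530 + -1.1659i, |z|^2 = 1.4840
Iter 6: z = -2.4728 + -0.3831i, |z|^2 = 6.2617
Escaped at iteration 6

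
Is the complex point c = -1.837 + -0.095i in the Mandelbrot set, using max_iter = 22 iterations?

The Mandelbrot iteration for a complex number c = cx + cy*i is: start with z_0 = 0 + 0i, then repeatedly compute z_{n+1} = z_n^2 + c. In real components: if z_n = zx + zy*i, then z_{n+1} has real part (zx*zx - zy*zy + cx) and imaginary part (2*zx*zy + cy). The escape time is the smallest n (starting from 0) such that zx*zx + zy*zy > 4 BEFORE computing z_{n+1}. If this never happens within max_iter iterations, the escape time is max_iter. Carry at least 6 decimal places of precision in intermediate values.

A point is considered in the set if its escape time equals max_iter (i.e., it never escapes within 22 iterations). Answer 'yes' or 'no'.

Answer: no

Derivation:
z_0 = 0 + 0i, c = -1.8370 + -0.0950i
Iter 1: z = -1.8370 + -0.0950i, |z|^2 = 3.3836
Iter 2: z = 1.5285 + 0.2540i, |z|^2 = 2.4010
Iter 3: z = 0.4349 + 0.6816i, |z|^2 = 0.6537
Iter 4: z = -2.1124 + 0.4979i, |z|^2 = 4.7102
Escaped at iteration 4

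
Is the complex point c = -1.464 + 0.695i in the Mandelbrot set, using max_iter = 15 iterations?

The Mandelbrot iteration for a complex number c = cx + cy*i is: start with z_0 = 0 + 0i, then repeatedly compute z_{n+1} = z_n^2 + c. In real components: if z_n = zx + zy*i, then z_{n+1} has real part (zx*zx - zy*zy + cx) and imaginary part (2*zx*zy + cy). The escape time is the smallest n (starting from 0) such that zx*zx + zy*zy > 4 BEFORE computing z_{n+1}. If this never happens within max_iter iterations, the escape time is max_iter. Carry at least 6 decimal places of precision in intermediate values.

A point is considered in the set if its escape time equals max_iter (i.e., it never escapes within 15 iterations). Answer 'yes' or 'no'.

Answer: no

Derivation:
z_0 = 0 + 0i, c = -1.4640 + 0.6950i
Iter 1: z = -1.4640 + 0.6950i, |z|^2 = 2.6263
Iter 2: z = 0.1963 + -1.3400i, |z|^2 = 1.8340
Iter 3: z = -3.2210 + 0.1690i, |z|^2 = 10.4032
Escaped at iteration 3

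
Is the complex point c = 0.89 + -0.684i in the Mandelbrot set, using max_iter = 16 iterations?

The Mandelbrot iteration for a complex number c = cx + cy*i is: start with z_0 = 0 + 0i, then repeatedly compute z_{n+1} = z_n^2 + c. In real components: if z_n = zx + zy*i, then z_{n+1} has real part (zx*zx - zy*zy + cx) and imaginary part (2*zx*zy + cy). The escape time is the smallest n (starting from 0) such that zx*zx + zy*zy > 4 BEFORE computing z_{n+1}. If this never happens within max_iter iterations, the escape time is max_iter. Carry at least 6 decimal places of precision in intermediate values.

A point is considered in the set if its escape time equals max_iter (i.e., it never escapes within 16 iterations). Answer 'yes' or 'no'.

z_0 = 0 + 0i, c = 0.8900 + -0.6840i
Iter 1: z = 0.8900 + -0.6840i, |z|^2 = 1.2600
Iter 2: z = 1.2142 + -1.9015i, |z|^2 = 5.0902
Escaped at iteration 2

Answer: no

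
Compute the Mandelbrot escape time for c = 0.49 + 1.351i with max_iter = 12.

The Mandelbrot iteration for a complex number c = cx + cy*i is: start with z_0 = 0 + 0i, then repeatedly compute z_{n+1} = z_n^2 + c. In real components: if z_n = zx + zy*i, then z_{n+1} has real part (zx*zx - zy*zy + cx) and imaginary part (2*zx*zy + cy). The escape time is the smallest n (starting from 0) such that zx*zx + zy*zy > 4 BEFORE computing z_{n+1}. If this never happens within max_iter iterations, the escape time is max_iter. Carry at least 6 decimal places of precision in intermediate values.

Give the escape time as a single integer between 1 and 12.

z_0 = 0 + 0i, c = 0.4900 + 1.3510i
Iter 1: z = 0.4900 + 1.3510i, |z|^2 = 2.0653
Iter 2: z = -1.0951 + 2.6750i, |z|^2 = 8.3548
Escaped at iteration 2

Answer: 2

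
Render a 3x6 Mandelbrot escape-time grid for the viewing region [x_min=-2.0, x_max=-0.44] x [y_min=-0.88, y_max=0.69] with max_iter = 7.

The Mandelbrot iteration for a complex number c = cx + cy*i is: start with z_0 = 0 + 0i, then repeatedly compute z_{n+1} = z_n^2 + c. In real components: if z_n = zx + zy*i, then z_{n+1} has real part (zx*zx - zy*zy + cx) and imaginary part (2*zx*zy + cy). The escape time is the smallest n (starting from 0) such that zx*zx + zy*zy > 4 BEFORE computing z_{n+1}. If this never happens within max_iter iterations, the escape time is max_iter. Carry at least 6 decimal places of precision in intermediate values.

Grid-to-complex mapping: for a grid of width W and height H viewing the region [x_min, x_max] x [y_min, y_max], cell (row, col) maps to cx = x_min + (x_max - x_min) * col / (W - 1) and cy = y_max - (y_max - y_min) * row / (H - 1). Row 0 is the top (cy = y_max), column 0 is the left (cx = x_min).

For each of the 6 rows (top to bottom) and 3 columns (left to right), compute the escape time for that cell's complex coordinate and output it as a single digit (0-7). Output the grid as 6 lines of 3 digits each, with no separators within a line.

Answer: 137
177
177
177
147
135

Derivation:
(row=0, col=0): c = -2.0000 + 0.6900i → escape time 1
(row=0, col=1): c = -1.2200 + 0.6900i → escape time 3
(row=0, col=2): c = -0.4400 + 0.6900i → escape time 7
(row=1, col=0): c = -2.0000 + 0.3760i → escape time 1
(row=1, col=1): c = -1.2200 + 0.3760i → escape time 7
(row=1, col=2): c = -0.4400 + 0.3760i → escape time 7
(row=2, col=0): c = -2.0000 + 0.0620i → escape time 1
(row=2, col=1): c = -1.2200 + 0.0620i → escape time 7
(row=2, col=2): c = -0.4400 + 0.0620i → escape time 7
(row=3, col=0): c = -2.0000 + -0.2520i → escape time 1
(row=3, col=1): c = -1.2200 + -0.2520i → escape time 7
(row=3, col=2): c = -0.4400 + -0.2520i → escape time 7
(row=4, col=0): c = -2.0000 + -0.5660i → escape time 1
(row=4, col=1): c = -1.2200 + -0.5660i → escape time 4
(row=4, col=2): c = -0.4400 + -0.5660i → escape time 7
(row=5, col=0): c = -2.0000 + -0.8800i → escape time 1
(row=5, col=1): c = -1.2200 + -0.8800i → escape time 3
(row=5, col=2): c = -0.4400 + -0.8800i → escape time 5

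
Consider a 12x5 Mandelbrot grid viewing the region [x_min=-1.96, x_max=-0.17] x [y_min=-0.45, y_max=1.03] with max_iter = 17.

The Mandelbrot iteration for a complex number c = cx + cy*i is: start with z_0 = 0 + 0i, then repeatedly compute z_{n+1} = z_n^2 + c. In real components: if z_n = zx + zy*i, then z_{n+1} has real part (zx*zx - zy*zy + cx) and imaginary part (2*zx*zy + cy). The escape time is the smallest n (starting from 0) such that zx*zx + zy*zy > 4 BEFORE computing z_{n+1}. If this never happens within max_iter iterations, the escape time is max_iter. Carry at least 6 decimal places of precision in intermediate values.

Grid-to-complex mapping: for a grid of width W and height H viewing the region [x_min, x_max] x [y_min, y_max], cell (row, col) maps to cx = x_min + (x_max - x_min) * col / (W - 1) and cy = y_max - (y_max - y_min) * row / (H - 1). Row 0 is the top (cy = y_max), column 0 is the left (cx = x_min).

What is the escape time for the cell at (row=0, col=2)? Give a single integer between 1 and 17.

z_0 = 0 + 0i, c = -1.6345 + 1.0300i
Iter 1: z = -1.6345 + 1.0300i, |z|^2 = 3.7326
Iter 2: z = -0.0237 + -2.3372i, |z|^2 = 5.4629
Escaped at iteration 2

Answer: 2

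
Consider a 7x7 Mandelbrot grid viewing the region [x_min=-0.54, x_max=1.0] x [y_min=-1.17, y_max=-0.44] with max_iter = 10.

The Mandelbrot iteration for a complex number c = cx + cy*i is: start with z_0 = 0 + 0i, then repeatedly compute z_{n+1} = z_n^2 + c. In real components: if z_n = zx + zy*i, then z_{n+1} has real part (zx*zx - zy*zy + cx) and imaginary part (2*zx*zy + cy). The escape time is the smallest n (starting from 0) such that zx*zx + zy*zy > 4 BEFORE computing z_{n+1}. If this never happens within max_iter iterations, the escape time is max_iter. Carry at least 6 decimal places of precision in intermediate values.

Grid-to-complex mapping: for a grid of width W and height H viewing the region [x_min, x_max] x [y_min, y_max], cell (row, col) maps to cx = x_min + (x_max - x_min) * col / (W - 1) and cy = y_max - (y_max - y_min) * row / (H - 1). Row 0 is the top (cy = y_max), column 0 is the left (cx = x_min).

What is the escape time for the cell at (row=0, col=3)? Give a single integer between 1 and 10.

Answer: 10

Derivation:
z_0 = 0 + 0i, c = 0.2300 + -0.4400i
Iter 1: z = 0.2300 + -0.4400i, |z|^2 = 0.2465
Iter 2: z = 0.0893 + -0.6424i, |z|^2 = 0.4207
Iter 3: z = -0.1747 + -0.5547i, |z|^2 = 0.3382
Iter 4: z = -0.0472 + -0.2462i, |z|^2 = 0.0628
Iter 5: z = 0.1716 + -0.4168i, |z|^2 = 0.2031
Iter 6: z = 0.0858 + -0.5831i, |z|^2 = 0.3473
Iter 7: z = -0.1026 + -0.5400i, |z|^2 = 0.3021
Iter 8: z = -0.0511 + -0.3292i, |z|^2 = 0.1110
Iter 9: z = 0.1242 + -0.4064i, |z|^2 = 0.1806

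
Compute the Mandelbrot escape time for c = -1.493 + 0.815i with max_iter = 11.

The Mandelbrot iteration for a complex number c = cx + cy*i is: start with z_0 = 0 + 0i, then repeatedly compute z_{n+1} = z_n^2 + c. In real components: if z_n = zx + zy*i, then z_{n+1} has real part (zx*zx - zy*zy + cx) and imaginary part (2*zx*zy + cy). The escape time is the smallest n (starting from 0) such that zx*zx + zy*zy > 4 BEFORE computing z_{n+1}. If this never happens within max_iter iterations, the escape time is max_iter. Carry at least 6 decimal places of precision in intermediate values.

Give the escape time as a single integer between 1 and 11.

z_0 = 0 + 0i, c = -1.4930 + 0.8150i
Iter 1: z = -1.4930 + 0.8150i, |z|^2 = 2.8933
Iter 2: z = 0.0718 + -1.6186i, |z|^2 = 2.6250
Iter 3: z = -4.1077 + 0.5825i, |z|^2 = 17.2123
Escaped at iteration 3

Answer: 3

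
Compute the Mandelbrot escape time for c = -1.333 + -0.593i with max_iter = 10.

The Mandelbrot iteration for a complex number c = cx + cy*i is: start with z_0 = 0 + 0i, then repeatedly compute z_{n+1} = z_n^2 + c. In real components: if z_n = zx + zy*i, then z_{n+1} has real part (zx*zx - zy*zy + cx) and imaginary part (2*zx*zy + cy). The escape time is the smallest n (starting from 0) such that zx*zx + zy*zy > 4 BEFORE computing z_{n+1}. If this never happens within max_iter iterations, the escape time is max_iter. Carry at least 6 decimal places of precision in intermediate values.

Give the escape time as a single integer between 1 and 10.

Answer: 3

Derivation:
z_0 = 0 + 0i, c = -1.3330 + -0.5930i
Iter 1: z = -1.3330 + -0.5930i, |z|^2 = 2.1285
Iter 2: z = 0.0922 + 0.9879i, |z|^2 = 0.9845
Iter 3: z = -2.3005 + -0.4107i, |z|^2 = 5.4611
Escaped at iteration 3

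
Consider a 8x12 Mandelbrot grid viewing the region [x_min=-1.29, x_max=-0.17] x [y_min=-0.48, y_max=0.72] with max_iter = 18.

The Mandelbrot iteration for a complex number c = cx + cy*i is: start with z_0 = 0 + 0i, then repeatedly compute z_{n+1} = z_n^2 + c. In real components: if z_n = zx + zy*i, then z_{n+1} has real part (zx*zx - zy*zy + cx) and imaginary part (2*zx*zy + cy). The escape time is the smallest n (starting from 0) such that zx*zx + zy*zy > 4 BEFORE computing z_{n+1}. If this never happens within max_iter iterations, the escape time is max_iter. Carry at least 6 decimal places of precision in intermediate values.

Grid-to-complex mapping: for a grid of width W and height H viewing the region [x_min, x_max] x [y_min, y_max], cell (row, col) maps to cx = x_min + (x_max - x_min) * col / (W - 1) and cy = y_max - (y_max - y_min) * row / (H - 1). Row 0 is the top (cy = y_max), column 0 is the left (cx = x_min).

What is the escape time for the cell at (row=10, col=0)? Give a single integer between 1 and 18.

Answer: 8

Derivation:
z_0 = 0 + 0i, c = -1.2900 + -0.3709i
Iter 1: z = -1.2900 + -0.3709i, |z|^2 = 1.8017
Iter 2: z = 0.2365 + 0.5860i, |z|^2 = 0.3994
Iter 3: z = -1.5775 + -0.0937i, |z|^2 = 2.4973
Iter 4: z = 1.1897 + -0.0753i, |z|^2 = 1.4211
Iter 5: z = 0.1197 + -0.5502i, |z|^2 = 0.3170
Iter 6: z = -1.5784 + -0.5027i, |z|^2 = 2.7439
Iter 7: z = 0.9485 + 1.2158i, |z|^2 = 2.3780
Iter 8: z = -1.8685 + 1.9357i, |z|^2 = 7.2382
Escaped at iteration 8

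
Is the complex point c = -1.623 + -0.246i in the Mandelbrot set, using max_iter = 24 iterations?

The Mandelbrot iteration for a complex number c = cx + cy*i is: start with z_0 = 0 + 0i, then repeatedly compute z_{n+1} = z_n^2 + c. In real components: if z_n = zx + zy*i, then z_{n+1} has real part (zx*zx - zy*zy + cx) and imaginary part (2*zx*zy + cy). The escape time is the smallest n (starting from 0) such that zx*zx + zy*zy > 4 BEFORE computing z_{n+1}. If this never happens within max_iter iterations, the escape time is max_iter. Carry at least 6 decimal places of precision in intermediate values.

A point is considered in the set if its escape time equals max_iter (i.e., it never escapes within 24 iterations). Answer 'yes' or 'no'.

z_0 = 0 + 0i, c = -1.6230 + -0.2460i
Iter 1: z = -1.6230 + -0.2460i, |z|^2 = 2.6946
Iter 2: z = 0.9506 + 0.5525i, |z|^2 = 1.2089
Iter 3: z = -1.0246 + 0.8045i, |z|^2 = 1.6970
Iter 4: z = -1.2203 + -1.8945i, |z|^2 = 5.0784
Escaped at iteration 4

Answer: no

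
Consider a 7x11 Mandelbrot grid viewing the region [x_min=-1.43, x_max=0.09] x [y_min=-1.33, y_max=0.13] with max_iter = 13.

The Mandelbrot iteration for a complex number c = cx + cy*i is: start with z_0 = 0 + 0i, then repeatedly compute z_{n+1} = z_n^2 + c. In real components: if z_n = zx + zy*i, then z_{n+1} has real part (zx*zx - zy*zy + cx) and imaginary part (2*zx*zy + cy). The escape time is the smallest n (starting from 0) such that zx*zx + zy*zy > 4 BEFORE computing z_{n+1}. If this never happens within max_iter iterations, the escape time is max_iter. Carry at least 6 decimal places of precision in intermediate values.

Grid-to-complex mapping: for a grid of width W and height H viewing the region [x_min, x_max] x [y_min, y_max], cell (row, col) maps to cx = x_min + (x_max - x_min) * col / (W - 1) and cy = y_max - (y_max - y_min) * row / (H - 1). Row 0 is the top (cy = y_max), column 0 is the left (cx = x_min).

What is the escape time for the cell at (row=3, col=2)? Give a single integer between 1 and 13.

z_0 = 0 + 0i, c = -0.9233 + -0.3080i
Iter 1: z = -0.9233 + -0.3080i, |z|^2 = 0.9474
Iter 2: z = -0.1657 + 0.2608i, |z|^2 = 0.0954
Iter 3: z = -0.9639 + -0.3944i, |z|^2 = 1.0846
Iter 4: z = -0.1498 + 0.4523i, |z|^2 = 0.2270
Iter 5: z = -1.1055 + -0.4435i, |z|^2 = 1.4188
Iter 6: z = 0.1021 + 0.6726i, |z|^2 = 0.4628
Iter 7: z = -1.3653 + -0.1707i, |z|^2 = 1.8931
Iter 8: z = 0.9115 + 0.1581i, |z|^2 = 0.8558
Iter 9: z = -0.1176 + -0.0198i, |z|^2 = 0.0142
Iter 10: z = -0.9099 + -0.3034i, |z|^2 = 0.9199
Iter 11: z = -0.1874 + 0.2440i, |z|^2 = 0.0947
Iter 12: z = -0.9478 + -0.3995i, |z|^2 = 1.0578

Answer: 13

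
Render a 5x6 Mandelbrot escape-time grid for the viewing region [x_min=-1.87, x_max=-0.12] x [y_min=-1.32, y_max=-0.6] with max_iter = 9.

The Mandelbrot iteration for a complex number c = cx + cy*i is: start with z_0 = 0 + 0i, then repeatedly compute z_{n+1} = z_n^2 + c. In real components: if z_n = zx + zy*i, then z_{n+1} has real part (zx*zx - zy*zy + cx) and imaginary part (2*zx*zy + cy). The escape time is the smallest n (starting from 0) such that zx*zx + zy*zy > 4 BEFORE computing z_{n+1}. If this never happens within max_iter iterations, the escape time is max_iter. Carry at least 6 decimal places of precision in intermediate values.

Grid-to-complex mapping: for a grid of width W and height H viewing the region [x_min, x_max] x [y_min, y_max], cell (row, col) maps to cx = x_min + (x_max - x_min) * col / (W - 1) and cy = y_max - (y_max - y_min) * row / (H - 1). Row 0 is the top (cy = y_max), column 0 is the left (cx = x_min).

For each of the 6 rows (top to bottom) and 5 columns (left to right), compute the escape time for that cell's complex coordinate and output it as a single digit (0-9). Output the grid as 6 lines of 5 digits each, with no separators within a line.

(row=0, col=0): c = -1.8700 + -0.6000i → escape time 2
(row=0, col=1): c = -1.4325 + -0.6000i → escape time 3
(row=0, col=2): c = -0.9950 + -0.6000i → escape time 5
(row=0, col=3): c = -0.5575 + -0.6000i → escape time 9
(row=0, col=4): c = -0.1200 + -0.6000i → escape time 9
(row=1, col=0): c = -1.8700 + -0.7440i → escape time 1
(row=1, col=1): c = -1.4325 + -0.7440i → escape time 3
(row=1, col=2): c = -0.9950 + -0.7440i → escape time 4
(row=1, col=3): c = -0.5575 + -0.7440i → escape time 6
(row=1, col=4): c = -0.1200 + -0.7440i → escape time 9
(row=2, col=0): c = -1.8700 + -0.8880i → escape time 1
(row=2, col=1): c = -1.4325 + -0.8880i → escape time 3
(row=2, col=2): c = -0.9950 + -0.8880i → escape time 3
(row=2, col=3): c = -0.5575 + -0.8880i → escape time 4
(row=2, col=4): c = -0.1200 + -0.8880i → escape time 9
(row=3, col=0): c = -1.8700 + -1.0320i → escape time 1
(row=3, col=1): c = -1.4325 + -1.0320i → escape time 3
(row=3, col=2): c = -0.9950 + -1.0320i → escape time 3
(row=3, col=3): c = -0.5575 + -1.0320i → escape time 4
(row=3, col=4): c = -0.1200 + -1.0320i → escape time 8
(row=4, col=0): c = -1.8700 + -1.1760i → escape time 1
(row=4, col=1): c = -1.4325 + -1.1760i → escape time 2
(row=4, col=2): c = -0.9950 + -1.1760i → escape time 3
(row=4, col=3): c = -0.5575 + -1.1760i → escape time 3
(row=4, col=4): c = -0.1200 + -1.1760i → escape time 4
(row=5, col=0): c = -1.8700 + -1.3200i → escape time 1
(row=5, col=1): c = -1.4325 + -1.3200i → escape time 2
(row=5, col=2): c = -0.9950 + -1.3200i → escape time 2
(row=5, col=3): c = -0.5575 + -1.3200i → escape time 3
(row=5, col=4): c = -0.1200 + -1.3200i → escape time 2

Answer: 23599
13469
13349
13348
12334
12232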